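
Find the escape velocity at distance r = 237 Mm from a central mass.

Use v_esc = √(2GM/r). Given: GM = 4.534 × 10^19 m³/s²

Convert to SI: r = 237 Mm = 2.37e+08 m.
Escape velocity comes from setting total energy to zero: ½v² − GM/r = 0 ⇒ v_esc = √(2GM / r).
v_esc = √(2 · 4.534e+19 / 2.37e+08) m/s ≈ 6.186e+05 m/s = 618.6 km/s.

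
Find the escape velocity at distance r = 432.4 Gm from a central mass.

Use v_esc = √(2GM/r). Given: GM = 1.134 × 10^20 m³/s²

Convert to SI: r = 432.4 Gm = 4.324e+11 m.
Escape velocity comes from setting total energy to zero: ½v² − GM/r = 0 ⇒ v_esc = √(2GM / r).
v_esc = √(2 · 1.134e+20 / 4.324e+11) m/s ≈ 2.29e+04 m/s = 22.9 km/s.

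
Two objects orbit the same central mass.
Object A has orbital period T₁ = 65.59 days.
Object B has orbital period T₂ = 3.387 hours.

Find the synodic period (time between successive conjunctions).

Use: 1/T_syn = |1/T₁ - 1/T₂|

Convert to SI: T₁ = 65.59 days = 5.66698e+06 s; T₂ = 3.387 hours = 12193.2 s.
T_syn = |T₁ · T₂ / (T₁ − T₂)|.
T_syn = |5.66698e+06 · 12193.2 / (5.66698e+06 − 12193.2)| s ≈ 1.222e+04 s = 3.394 hours.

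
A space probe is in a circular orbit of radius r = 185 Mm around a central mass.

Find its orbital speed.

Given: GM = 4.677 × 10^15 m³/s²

Convert to SI: r = 185 Mm = 1.85e+08 m.
For a circular orbit, gravity supplies the centripetal force, so v = √(GM / r).
v = √(4.677e+15 / 1.85e+08) m/s ≈ 5028 m/s = 5.028 km/s.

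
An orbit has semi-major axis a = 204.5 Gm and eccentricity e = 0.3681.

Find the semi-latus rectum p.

Convert to SI: a = 204.5 Gm = 2.045e+11 m.
p = a (1 − e²).
p = 2.045e+11 · (1 − (0.3681)²) = 2.045e+11 · 0.864502 ≈ 1.768e+11 m = 176.8 Gm.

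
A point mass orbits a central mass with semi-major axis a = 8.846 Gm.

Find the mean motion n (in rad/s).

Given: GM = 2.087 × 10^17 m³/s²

Convert to SI: a = 8.846 Gm = 8.846e+09 m.
n = √(GM / a³).
n = √(2.087e+17 / (8.846e+09)³) rad/s ≈ 5.491e-07 rad/s.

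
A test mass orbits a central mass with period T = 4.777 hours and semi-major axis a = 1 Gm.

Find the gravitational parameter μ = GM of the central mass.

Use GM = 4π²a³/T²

Convert to SI: T = 4.777 hours = 17197.2 s; a = 1 Gm = 1e+09 m.
GM = 4π² · a³ / T².
GM = 4π² · (1e+09)³ / (17197.2)² m³/s² ≈ 1.335e+20 m³/s² = 1.335 × 10^20 m³/s².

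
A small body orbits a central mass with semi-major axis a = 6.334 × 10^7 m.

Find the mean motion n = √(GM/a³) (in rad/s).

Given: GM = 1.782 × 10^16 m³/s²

n = √(GM / a³).
n = √(1.782e+16 / (6.334e+07)³) rad/s ≈ 0.0002648 rad/s.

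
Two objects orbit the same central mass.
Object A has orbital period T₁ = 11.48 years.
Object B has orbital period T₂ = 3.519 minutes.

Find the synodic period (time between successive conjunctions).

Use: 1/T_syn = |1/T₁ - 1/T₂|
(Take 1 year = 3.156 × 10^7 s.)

Convert to SI: T₁ = 11.48 years = 3.62309e+08 s; T₂ = 3.519 minutes = 211.14 s.
T_syn = |T₁ · T₂ / (T₁ − T₂)|.
T_syn = |3.62309e+08 · 211.14 / (3.62309e+08 − 211.14)| s ≈ 211.1 s = 3.519 minutes.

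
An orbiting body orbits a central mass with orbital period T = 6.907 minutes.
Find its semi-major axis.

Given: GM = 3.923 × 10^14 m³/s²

Convert to SI: T = 6.907 minutes = 414.42 s.
Invert Kepler's third law: a = (GM · T² / (4π²))^(1/3).
Substituting T = 414.42 s and GM = 3.923e+14 m³/s²:
a = (3.923e+14 · (414.42)² / (4π²))^(1/3) m
a ≈ 1.195e+06 m = 1.195 × 10^6 m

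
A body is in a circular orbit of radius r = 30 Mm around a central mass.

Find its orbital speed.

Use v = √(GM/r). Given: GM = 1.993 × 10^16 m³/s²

Convert to SI: r = 30 Mm = 3e+07 m.
For a circular orbit, gravity supplies the centripetal force, so v = √(GM / r).
v = √(1.993e+16 / 3e+07) m/s ≈ 2.577e+04 m/s = 25.77 km/s.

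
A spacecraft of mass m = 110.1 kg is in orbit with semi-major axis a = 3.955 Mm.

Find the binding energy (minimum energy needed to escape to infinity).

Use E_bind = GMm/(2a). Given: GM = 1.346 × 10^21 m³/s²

Convert to SI: a = 3.955 Mm = 3.955e+06 m.
Total orbital energy is E = −GMm/(2a); binding energy is E_bind = −E = GMm/(2a).
E_bind = 1.346e+21 · 110.1 / (2 · 3.955e+06) J ≈ 1.874e+16 J = 18.74 PJ.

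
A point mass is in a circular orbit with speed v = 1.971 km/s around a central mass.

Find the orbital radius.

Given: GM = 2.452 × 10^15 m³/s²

Convert to SI: v = 1.971 km/s = 1971 m/s.
For a circular orbit, v² = GM / r, so r = GM / v².
r = 2.452e+15 / (1971)² m ≈ 6.312e+08 m = 6.312 × 10^8 m.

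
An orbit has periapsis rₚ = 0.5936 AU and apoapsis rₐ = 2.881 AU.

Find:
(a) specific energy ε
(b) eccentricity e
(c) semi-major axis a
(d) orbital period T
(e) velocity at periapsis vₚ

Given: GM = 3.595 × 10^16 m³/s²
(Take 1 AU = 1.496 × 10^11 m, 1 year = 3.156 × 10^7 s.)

Convert to SI: rₚ = 0.5936 AU = 8.88026e+10 m; rₐ = 2.881 AU = 4.30998e+11 m.
(a) With a = (rₚ + rₐ)/2 = 2.599e+11 m, ε = −GM/(2a) = −3.595e+16/(2 · 2.599e+11) J/kg ≈ -6.916e+04 J/kg
(b) e = (rₐ − rₚ)/(rₐ + rₚ) = (4.30998e+11 − 8.88026e+10)/(4.30998e+11 + 8.88026e+10) ≈ 0.6583
(c) a = (rₚ + rₐ)/2 = (8.88026e+10 + 4.30998e+11)/2 ≈ 2.599e+11 m
(d) With a = (rₚ + rₐ)/2 = 2.599e+11 m, T = 2π √(a³/GM) = 2π √((2.599e+11)³/3.595e+16) s ≈ 4.391e+09 s
(e) With a = (rₚ + rₐ)/2 = 2.599e+11 m, vₚ = √(GM (2/rₚ − 1/a)) = √(3.595e+16 · (2/8.88026e+10 − 1/2.599e+11)) m/s ≈ 819.4 m/s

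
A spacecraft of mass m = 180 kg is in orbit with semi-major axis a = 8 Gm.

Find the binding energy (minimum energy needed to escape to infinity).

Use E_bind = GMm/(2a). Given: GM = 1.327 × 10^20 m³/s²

Convert to SI: a = 8 Gm = 8e+09 m.
Total orbital energy is E = −GMm/(2a); binding energy is E_bind = −E = GMm/(2a).
E_bind = 1.327e+20 · 180 / (2 · 8e+09) J ≈ 1.493e+12 J = 1.493 TJ.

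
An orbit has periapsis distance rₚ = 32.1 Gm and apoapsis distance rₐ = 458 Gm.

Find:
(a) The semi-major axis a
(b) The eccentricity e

Convert to SI: rₚ = 32.1 Gm = 3.21e+10 m; rₐ = 458 Gm = 4.58e+11 m.
(a) a = (rₚ + rₐ) / 2 = (3.21e+10 + 4.58e+11) / 2 ≈ 2.45e+11 m = 245.1 Gm.
(b) e = (rₐ − rₚ) / (rₐ + rₚ) = (4.58e+11 − 3.21e+10) / (4.58e+11 + 3.21e+10) ≈ 0.869.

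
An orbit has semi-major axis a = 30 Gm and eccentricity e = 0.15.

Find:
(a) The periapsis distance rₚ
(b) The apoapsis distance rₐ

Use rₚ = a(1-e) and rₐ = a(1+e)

Convert to SI: a = 30 Gm = 3e+10 m.
(a) rₚ = a(1 − e) = 3e+10 · (1 − 0.15) = 3e+10 · 0.85 ≈ 2.55e+10 m = 25.5 Gm.
(b) rₐ = a(1 + e) = 3e+10 · (1 + 0.15) = 3e+10 · 1.15 ≈ 3.45e+10 m = 34.5 Gm.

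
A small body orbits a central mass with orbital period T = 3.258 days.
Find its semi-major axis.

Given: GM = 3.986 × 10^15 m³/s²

Convert to SI: T = 3.258 days = 281491 s.
Invert Kepler's third law: a = (GM · T² / (4π²))^(1/3).
Substituting T = 281491 s and GM = 3.986e+15 m³/s²:
a = (3.986e+15 · (281491)² / (4π²))^(1/3) m
a ≈ 2e+08 m = 200 Mm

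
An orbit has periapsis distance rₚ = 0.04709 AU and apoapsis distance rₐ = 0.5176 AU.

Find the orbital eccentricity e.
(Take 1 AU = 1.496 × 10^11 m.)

Convert to SI: rₚ = 0.04709 AU = 7.04466e+09 m; rₐ = 0.5176 AU = 7.7433e+10 m.
e = (rₐ − rₚ) / (rₐ + rₚ).
e = (7.7433e+10 − 7.04466e+09) / (7.7433e+10 + 7.04466e+09) = 7.03883e+10 / 8.44776e+10 ≈ 0.8332.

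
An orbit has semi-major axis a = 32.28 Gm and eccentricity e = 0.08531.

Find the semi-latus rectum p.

Convert to SI: a = 32.28 Gm = 3.228e+10 m.
p = a (1 − e²).
p = 3.228e+10 · (1 − (0.08531)²) = 3.228e+10 · 0.992722 ≈ 3.205e+10 m = 32.05 Gm.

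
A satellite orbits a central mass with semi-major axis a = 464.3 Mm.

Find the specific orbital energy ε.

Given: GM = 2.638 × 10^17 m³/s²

Convert to SI: a = 464.3 Mm = 4.643e+08 m.
ε = −GM / (2a).
ε = −2.638e+17 / (2 · 4.643e+08) J/kg ≈ -2.841e+08 J/kg = -284.1 MJ/kg.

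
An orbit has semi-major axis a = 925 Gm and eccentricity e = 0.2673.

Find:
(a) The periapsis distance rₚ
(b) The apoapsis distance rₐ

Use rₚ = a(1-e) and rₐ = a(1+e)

Convert to SI: a = 925 Gm = 9.25e+11 m.
(a) rₚ = a(1 − e) = 9.25e+11 · (1 − 0.2673) = 9.25e+11 · 0.7327 ≈ 6.777e+11 m = 677.7 Gm.
(b) rₐ = a(1 + e) = 9.25e+11 · (1 + 0.2673) = 9.25e+11 · 1.2673 ≈ 1.172e+12 m = 1.172 Tm.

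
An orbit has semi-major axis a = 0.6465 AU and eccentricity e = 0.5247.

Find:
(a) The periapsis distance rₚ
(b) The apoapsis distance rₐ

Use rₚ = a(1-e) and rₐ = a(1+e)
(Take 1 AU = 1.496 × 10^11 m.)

Convert to SI: a = 0.6465 AU = 9.67164e+10 m.
(a) rₚ = a(1 − e) = 9.67164e+10 · (1 − 0.5247) = 9.67164e+10 · 0.4753 ≈ 4.597e+10 m = 0.3073 AU.
(b) rₐ = a(1 + e) = 9.67164e+10 · (1 + 0.5247) = 9.67164e+10 · 1.5247 ≈ 1.475e+11 m = 0.9857 AU.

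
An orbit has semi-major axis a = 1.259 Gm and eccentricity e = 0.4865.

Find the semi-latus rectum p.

Convert to SI: a = 1.259 Gm = 1.259e+09 m.
p = a (1 − e²).
p = 1.259e+09 · (1 − (0.4865)²) = 1.259e+09 · 0.763318 ≈ 9.61e+08 m = 961 Mm.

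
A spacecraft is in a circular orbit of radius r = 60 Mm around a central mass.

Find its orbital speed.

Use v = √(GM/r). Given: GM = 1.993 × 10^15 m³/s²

Convert to SI: r = 60 Mm = 6e+07 m.
For a circular orbit, gravity supplies the centripetal force, so v = √(GM / r).
v = √(1.993e+15 / 6e+07) m/s ≈ 5763 m/s = 5.763 km/s.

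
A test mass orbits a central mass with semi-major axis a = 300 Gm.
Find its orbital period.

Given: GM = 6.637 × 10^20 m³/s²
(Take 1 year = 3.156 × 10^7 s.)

Convert to SI: a = 300 Gm = 3e+11 m.
Kepler's third law: T = 2π √(a³ / GM).
Substituting a = 3e+11 m and GM = 6.637e+20 m³/s²:
T = 2π √((3e+11)³ / 6.637e+20) s
T ≈ 4.008e+07 s = 1.27 years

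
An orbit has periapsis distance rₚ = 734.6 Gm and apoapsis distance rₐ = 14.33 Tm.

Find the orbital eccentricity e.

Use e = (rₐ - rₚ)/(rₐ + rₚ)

Convert to SI: rₚ = 734.6 Gm = 7.346e+11 m; rₐ = 14.33 Tm = 1.433e+13 m.
e = (rₐ − rₚ) / (rₐ + rₚ).
e = (1.433e+13 − 7.346e+11) / (1.433e+13 + 7.346e+11) = 1.35954e+13 / 1.50646e+13 ≈ 0.9025.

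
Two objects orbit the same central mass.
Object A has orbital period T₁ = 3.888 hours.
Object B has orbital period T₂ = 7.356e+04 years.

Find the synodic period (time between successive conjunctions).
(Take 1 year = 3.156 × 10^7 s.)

Convert to SI: T₁ = 3.888 hours = 13996.8 s; T₂ = 7.356e+04 years = 2.32155e+12 s.
T_syn = |T₁ · T₂ / (T₁ − T₂)|.
T_syn = |13996.8 · 2.32155e+12 / (13996.8 − 2.32155e+12)| s ≈ 1.4e+04 s = 3.888 hours.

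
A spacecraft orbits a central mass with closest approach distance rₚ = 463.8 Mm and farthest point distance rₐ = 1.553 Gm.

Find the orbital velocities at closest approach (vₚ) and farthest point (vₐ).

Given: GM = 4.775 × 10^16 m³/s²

Convert to SI: rₚ = 463.8 Mm = 4.638e+08 m; rₐ = 1.553 Gm = 1.553e+09 m.
Use the vis-viva equation v² = GM(2/r − 1/a) with a = (rₚ + rₐ)/2 = (4.638e+08 + 1.553e+09)/2 = 1.0084e+09 m.
vₚ = √(GM · (2/rₚ − 1/a)) = √(4.775e+16 · (2/4.638e+08 − 1/1.0084e+09)) m/s ≈ 1.259e+04 m/s = 12.59 km/s.
vₐ = √(GM · (2/rₐ − 1/a)) = √(4.775e+16 · (2/1.553e+09 − 1/1.0084e+09)) m/s ≈ 3761 m/s = 3.761 km/s.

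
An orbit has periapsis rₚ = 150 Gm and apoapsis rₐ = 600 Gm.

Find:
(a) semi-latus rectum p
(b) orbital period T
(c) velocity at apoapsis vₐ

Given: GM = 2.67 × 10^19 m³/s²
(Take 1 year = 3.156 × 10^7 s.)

Convert to SI: rₚ = 150 Gm = 1.5e+11 m; rₐ = 600 Gm = 6e+11 m.
(a) From a = (rₚ + rₐ)/2 = 3.75e+11 m and e = (rₐ − rₚ)/(rₐ + rₚ) = 0.6, p = a(1 − e²) = 3.75e+11 · (1 − (0.6)²) ≈ 2.4e+11 m
(b) With a = (rₚ + rₐ)/2 = 3.75e+11 m, T = 2π √(a³/GM) = 2π √((3.75e+11)³/2.67e+19) s ≈ 2.792e+08 s
(c) With a = (rₚ + rₐ)/2 = 3.75e+11 m, vₐ = √(GM (2/rₐ − 1/a)) = √(2.67e+19 · (2/6e+11 − 1/3.75e+11)) m/s ≈ 4219 m/s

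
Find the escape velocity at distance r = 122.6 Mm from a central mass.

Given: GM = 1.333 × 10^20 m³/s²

Convert to SI: r = 122.6 Mm = 1.226e+08 m.
Escape velocity comes from setting total energy to zero: ½v² − GM/r = 0 ⇒ v_esc = √(2GM / r).
v_esc = √(2 · 1.333e+20 / 1.226e+08) m/s ≈ 1.475e+06 m/s = 1475 km/s.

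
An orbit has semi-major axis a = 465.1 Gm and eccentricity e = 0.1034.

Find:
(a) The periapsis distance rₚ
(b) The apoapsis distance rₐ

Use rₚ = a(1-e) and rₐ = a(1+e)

Convert to SI: a = 465.1 Gm = 4.651e+11 m.
(a) rₚ = a(1 − e) = 4.651e+11 · (1 − 0.1034) = 4.651e+11 · 0.8966 ≈ 4.17e+11 m = 417 Gm.
(b) rₐ = a(1 + e) = 4.651e+11 · (1 + 0.1034) = 4.651e+11 · 1.1034 ≈ 5.132e+11 m = 513.2 Gm.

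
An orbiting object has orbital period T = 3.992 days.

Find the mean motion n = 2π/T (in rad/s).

Convert to SI: T = 3.992 days = 344909 s.
n = 2π / T.
n = 2π / 344909 s ≈ 1.822e-05 rad/s.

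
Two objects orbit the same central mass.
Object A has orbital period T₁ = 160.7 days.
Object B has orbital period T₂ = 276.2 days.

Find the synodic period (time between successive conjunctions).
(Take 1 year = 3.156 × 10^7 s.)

Convert to SI: T₁ = 160.7 days = 1.38845e+07 s; T₂ = 276.2 days = 2.38637e+07 s.
T_syn = |T₁ · T₂ / (T₁ − T₂)|.
T_syn = |1.38845e+07 · 2.38637e+07 / (1.38845e+07 − 2.38637e+07)| s ≈ 3.32e+07 s = 1.052 years.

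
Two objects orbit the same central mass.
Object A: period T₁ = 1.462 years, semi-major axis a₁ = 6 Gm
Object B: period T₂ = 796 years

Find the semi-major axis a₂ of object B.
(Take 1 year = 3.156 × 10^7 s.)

Convert to SI: T₁ = 1.462 years = 4.61407e+07 s; a₁ = 6 Gm = 6e+09 m; T₂ = 796 years = 2.51218e+10 s.
Kepler's third law: (T₁/T₂)² = (a₁/a₂)³ ⇒ a₂ = a₁ · (T₂/T₁)^(2/3).
T₂/T₁ = 2.51218e+10 / 4.61407e+07 = 544.46.
a₂ = 6e+09 · (544.46)^(2/3) m ≈ 4.001e+11 m = 400.1 Gm.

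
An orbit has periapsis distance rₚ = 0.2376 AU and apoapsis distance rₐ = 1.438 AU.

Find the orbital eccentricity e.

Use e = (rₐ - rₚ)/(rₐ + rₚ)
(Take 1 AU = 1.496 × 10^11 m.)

Convert to SI: rₚ = 0.2376 AU = 3.5545e+10 m; rₐ = 1.438 AU = 2.15125e+11 m.
e = (rₐ − rₚ) / (rₐ + rₚ).
e = (2.15125e+11 − 3.5545e+10) / (2.15125e+11 + 3.5545e+10) = 1.7958e+11 / 2.5067e+11 ≈ 0.7164.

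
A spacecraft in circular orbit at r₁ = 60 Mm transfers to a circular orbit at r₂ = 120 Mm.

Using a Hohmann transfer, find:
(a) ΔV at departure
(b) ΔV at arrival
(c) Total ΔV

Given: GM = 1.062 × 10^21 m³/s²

Convert to SI: r₁ = 60 Mm = 6e+07 m; r₂ = 120 Mm = 1.2e+08 m.
Transfer semi-major axis: a_t = (r₁ + r₂)/2 = (6e+07 + 1.2e+08)/2 = 9e+07 m.
Circular speeds: v₁ = √(GM/r₁) = 4.20714e+06 m/s, v₂ = √(GM/r₂) = 2.97489e+06 m/s.
Transfer speeds (vis-viva v² = GM(2/r − 1/a_t)): v₁ᵗ = 4.85798e+06 m/s, v₂ᵗ = 2.42899e+06 m/s.
(a) ΔV₁ = |v₁ᵗ − v₁| ≈ 6.508e+05 m/s = 650.8 km/s.
(b) ΔV₂ = |v₂ − v₂ᵗ| ≈ 5.459e+05 m/s = 545.9 km/s.
(c) ΔV_total = ΔV₁ + ΔV₂ ≈ 1.197e+06 m/s = 1197 km/s.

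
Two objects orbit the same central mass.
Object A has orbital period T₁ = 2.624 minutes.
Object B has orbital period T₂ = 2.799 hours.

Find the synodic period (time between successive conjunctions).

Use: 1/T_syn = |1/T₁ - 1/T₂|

Convert to SI: T₁ = 2.624 minutes = 157.44 s; T₂ = 2.799 hours = 10076.4 s.
T_syn = |T₁ · T₂ / (T₁ − T₂)|.
T_syn = |157.44 · 10076.4 / (157.44 − 10076.4)| s ≈ 159.9 s = 2.666 minutes.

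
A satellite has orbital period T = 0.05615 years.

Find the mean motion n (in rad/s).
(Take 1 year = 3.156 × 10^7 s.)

Convert to SI: T = 0.05615 years = 1.77209e+06 s.
n = 2π / T.
n = 2π / 1.77209e+06 s ≈ 3.546e-06 rad/s.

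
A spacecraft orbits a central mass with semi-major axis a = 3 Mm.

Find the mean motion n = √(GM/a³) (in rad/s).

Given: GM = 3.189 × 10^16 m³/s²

Convert to SI: a = 3 Mm = 3e+06 m.
n = √(GM / a³).
n = √(3.189e+16 / (3e+06)³) rad/s ≈ 0.03437 rad/s.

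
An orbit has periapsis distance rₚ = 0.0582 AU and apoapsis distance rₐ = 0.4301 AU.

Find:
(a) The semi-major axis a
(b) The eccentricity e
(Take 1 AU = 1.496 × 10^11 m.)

Convert to SI: rₚ = 0.0582 AU = 8.70672e+09 m; rₐ = 0.4301 AU = 6.4343e+10 m.
(a) a = (rₚ + rₐ) / 2 = (8.70672e+09 + 6.4343e+10) / 2 ≈ 3.652e+10 m = 0.2442 AU.
(b) e = (rₐ − rₚ) / (rₐ + rₚ) = (6.4343e+10 − 8.70672e+09) / (6.4343e+10 + 8.70672e+09) ≈ 0.7616.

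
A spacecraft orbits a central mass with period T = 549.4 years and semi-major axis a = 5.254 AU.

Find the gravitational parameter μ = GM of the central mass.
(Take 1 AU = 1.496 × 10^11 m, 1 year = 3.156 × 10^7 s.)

Convert to SI: T = 549.4 years = 1.73391e+10 s; a = 5.254 AU = 7.85998e+11 m.
GM = 4π² · a³ / T².
GM = 4π² · (7.85998e+11)³ / (1.73391e+10)² m³/s² ≈ 6.376e+16 m³/s² = 6.376 × 10^16 m³/s².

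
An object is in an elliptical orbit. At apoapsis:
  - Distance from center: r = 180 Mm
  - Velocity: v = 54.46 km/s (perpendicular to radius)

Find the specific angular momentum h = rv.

Convert to SI: r = 180 Mm = 1.8e+08 m; v = 54.46 km/s = 54460 m/s.
With v perpendicular to r, h = r · v.
h = 1.8e+08 · 54460 m²/s ≈ 9.803e+12 m²/s.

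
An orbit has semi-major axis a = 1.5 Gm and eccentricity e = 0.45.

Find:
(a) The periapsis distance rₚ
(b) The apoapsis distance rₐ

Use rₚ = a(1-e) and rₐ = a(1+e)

Convert to SI: a = 1.5 Gm = 1.5e+09 m.
(a) rₚ = a(1 − e) = 1.5e+09 · (1 − 0.45) = 1.5e+09 · 0.55 ≈ 8.25e+08 m = 825 Mm.
(b) rₐ = a(1 + e) = 1.5e+09 · (1 + 0.45) = 1.5e+09 · 1.45 ≈ 2.175e+09 m = 2.175 Gm.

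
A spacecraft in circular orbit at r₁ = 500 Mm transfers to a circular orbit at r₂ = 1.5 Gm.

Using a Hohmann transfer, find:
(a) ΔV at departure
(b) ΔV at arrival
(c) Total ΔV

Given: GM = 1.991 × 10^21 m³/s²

Convert to SI: r₁ = 500 Mm = 5e+08 m; r₂ = 1.5 Gm = 1.5e+09 m.
Transfer semi-major axis: a_t = (r₁ + r₂)/2 = (5e+08 + 1.5e+09)/2 = 1e+09 m.
Circular speeds: v₁ = √(GM/r₁) = 1.99549e+06 m/s, v₂ = √(GM/r₂) = 1.1521e+06 m/s.
Transfer speeds (vis-viva v² = GM(2/r − 1/a_t)): v₁ᵗ = 2.44397e+06 m/s, v₂ᵗ = 814657 m/s.
(a) ΔV₁ = |v₁ᵗ − v₁| ≈ 4.485e+05 m/s = 448.5 km/s.
(b) ΔV₂ = |v₂ − v₂ᵗ| ≈ 3.374e+05 m/s = 337.4 km/s.
(c) ΔV_total = ΔV₁ + ΔV₂ ≈ 7.859e+05 m/s = 785.9 km/s.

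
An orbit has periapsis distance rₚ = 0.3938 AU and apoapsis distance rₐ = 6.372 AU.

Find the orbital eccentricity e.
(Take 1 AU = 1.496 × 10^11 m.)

Convert to SI: rₚ = 0.3938 AU = 5.89125e+10 m; rₐ = 6.372 AU = 9.53251e+11 m.
e = (rₐ − rₚ) / (rₐ + rₚ).
e = (9.53251e+11 − 5.89125e+10) / (9.53251e+11 + 5.89125e+10) = 8.94339e+11 / 1.01216e+12 ≈ 0.8836.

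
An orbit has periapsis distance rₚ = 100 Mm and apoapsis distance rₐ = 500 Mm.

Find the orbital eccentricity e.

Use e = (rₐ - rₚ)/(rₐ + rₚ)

Convert to SI: rₚ = 100 Mm = 1e+08 m; rₐ = 500 Mm = 5e+08 m.
e = (rₐ − rₚ) / (rₐ + rₚ).
e = (5e+08 − 1e+08) / (5e+08 + 1e+08) = 4e+08 / 6e+08 ≈ 0.6667.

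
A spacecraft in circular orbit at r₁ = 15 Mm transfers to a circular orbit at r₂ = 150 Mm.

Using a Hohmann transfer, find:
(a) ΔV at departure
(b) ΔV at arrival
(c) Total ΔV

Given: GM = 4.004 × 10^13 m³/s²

Convert to SI: r₁ = 15 Mm = 1.5e+07 m; r₂ = 150 Mm = 1.5e+08 m.
Transfer semi-major axis: a_t = (r₁ + r₂)/2 = (1.5e+07 + 1.5e+08)/2 = 8.25e+07 m.
Circular speeds: v₁ = √(GM/r₁) = 1633.81 m/s, v₂ = √(GM/r₂) = 516.656 m/s.
Transfer speeds (vis-viva v² = GM(2/r − 1/a_t)): v₁ᵗ = 2203.03 m/s, v₂ᵗ = 220.303 m/s.
(a) ΔV₁ = |v₁ᵗ − v₁| ≈ 569.2 m/s = 569.2 m/s.
(b) ΔV₂ = |v₂ − v₂ᵗ| ≈ 296.4 m/s = 296.4 m/s.
(c) ΔV_total = ΔV₁ + ΔV₂ ≈ 865.6 m/s = 865.6 m/s.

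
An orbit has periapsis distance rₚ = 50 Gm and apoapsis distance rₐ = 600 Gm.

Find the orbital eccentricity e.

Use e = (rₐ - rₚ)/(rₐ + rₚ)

Convert to SI: rₚ = 50 Gm = 5e+10 m; rₐ = 600 Gm = 6e+11 m.
e = (rₐ − rₚ) / (rₐ + rₚ).
e = (6e+11 − 5e+10) / (6e+11 + 5e+10) = 5.5e+11 / 6.5e+11 ≈ 0.8462.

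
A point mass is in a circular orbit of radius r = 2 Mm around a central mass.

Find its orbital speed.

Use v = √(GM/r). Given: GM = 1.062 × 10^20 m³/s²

Convert to SI: r = 2 Mm = 2e+06 m.
For a circular orbit, gravity supplies the centripetal force, so v = √(GM / r).
v = √(1.062e+20 / 2e+06) m/s ≈ 7.287e+06 m/s = 7287 km/s.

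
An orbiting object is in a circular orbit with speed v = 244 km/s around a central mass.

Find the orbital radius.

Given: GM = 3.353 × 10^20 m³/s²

Convert to SI: v = 244 km/s = 244000 m/s.
For a circular orbit, v² = GM / r, so r = GM / v².
r = 3.353e+20 / (244000)² m ≈ 5.632e+09 m = 5.632 × 10^9 m.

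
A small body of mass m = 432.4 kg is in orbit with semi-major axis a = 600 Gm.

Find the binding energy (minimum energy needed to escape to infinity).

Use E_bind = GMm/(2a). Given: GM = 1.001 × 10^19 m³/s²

Convert to SI: a = 600 Gm = 6e+11 m.
Total orbital energy is E = −GMm/(2a); binding energy is E_bind = −E = GMm/(2a).
E_bind = 1.001e+19 · 432.4 / (2 · 6e+11) J ≈ 3.607e+09 J = 3.607 GJ.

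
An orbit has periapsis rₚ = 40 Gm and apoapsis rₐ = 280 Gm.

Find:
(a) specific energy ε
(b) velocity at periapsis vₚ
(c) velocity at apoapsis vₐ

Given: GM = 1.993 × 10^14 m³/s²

Convert to SI: rₚ = 40 Gm = 4e+10 m; rₐ = 280 Gm = 2.8e+11 m.
(a) With a = (rₚ + rₐ)/2 = 1.6e+11 m, ε = −GM/(2a) = −1.993e+14/(2 · 1.6e+11) J/kg ≈ -622.8 J/kg
(b) With a = (rₚ + rₐ)/2 = 1.6e+11 m, vₚ = √(GM (2/rₚ − 1/a)) = √(1.993e+14 · (2/4e+10 − 1/1.6e+11)) m/s ≈ 93.38 m/s
(c) With a = (rₚ + rₐ)/2 = 1.6e+11 m, vₐ = √(GM (2/rₐ − 1/a)) = √(1.993e+14 · (2/2.8e+11 − 1/1.6e+11)) m/s ≈ 13.34 m/s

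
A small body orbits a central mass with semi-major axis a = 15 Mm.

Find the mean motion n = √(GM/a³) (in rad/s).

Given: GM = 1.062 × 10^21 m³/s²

Convert to SI: a = 15 Mm = 1.5e+07 m.
n = √(GM / a³).
n = √(1.062e+21 / (1.5e+07)³) rad/s ≈ 0.561 rad/s.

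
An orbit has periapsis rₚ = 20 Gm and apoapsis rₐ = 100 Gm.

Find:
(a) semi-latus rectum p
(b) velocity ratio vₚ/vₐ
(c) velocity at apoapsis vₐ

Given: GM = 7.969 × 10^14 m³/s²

Convert to SI: rₚ = 20 Gm = 2e+10 m; rₐ = 100 Gm = 1e+11 m.
(a) From a = (rₚ + rₐ)/2 = 6e+10 m and e = (rₐ − rₚ)/(rₐ + rₚ) = 0.666667, p = a(1 − e²) = 6e+10 · (1 − (0.666667)²) ≈ 3.333e+10 m
(b) Conservation of angular momentum (rₚvₚ = rₐvₐ) gives vₚ/vₐ = rₐ/rₚ = 1e+11/2e+10 ≈ 5
(c) With a = (rₚ + rₐ)/2 = 6e+10 m, vₐ = √(GM (2/rₐ − 1/a)) = √(7.969e+14 · (2/1e+11 − 1/6e+10)) m/s ≈ 51.54 m/s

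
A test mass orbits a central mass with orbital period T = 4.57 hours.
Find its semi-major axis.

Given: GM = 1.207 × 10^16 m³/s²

Convert to SI: T = 4.57 hours = 16452 s.
Invert Kepler's third law: a = (GM · T² / (4π²))^(1/3).
Substituting T = 16452 s and GM = 1.207e+16 m³/s²:
a = (1.207e+16 · (16452)² / (4π²))^(1/3) m
a ≈ 4.358e+07 m = 43.58 Mm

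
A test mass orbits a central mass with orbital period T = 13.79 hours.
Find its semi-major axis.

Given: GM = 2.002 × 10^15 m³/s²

Convert to SI: T = 13.79 hours = 49644 s.
Invert Kepler's third law: a = (GM · T² / (4π²))^(1/3).
Substituting T = 49644 s and GM = 2.002e+15 m³/s²:
a = (2.002e+15 · (49644)² / (4π²))^(1/3) m
a ≈ 5e+07 m = 50 Mm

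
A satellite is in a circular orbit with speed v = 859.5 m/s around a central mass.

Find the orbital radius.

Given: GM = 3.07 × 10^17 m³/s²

For a circular orbit, v² = GM / r, so r = GM / v².
r = 3.07e+17 / (859.5)² m ≈ 4.156e+11 m = 415.6 Gm.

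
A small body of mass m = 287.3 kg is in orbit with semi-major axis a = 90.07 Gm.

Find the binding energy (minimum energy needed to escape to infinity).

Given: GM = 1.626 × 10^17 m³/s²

Convert to SI: a = 90.07 Gm = 9.007e+10 m.
Total orbital energy is E = −GMm/(2a); binding energy is E_bind = −E = GMm/(2a).
E_bind = 1.626e+17 · 287.3 / (2 · 9.007e+10) J ≈ 2.593e+08 J = 259.3 MJ.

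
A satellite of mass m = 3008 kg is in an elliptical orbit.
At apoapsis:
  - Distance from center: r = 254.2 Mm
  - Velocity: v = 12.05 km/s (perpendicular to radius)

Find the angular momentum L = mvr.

Convert to SI: r = 254.2 Mm = 2.542e+08 m; v = 12.05 km/s = 12050 m/s.
Since v is perpendicular to r, L = m · v · r.
L = 3008 · 12050 · 2.542e+08 kg·m²/s ≈ 9.214e+15 kg·m²/s.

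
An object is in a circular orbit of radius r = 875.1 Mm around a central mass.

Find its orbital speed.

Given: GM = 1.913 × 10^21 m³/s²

Convert to SI: r = 875.1 Mm = 8.751e+08 m.
For a circular orbit, gravity supplies the centripetal force, so v = √(GM / r).
v = √(1.913e+21 / 8.751e+08) m/s ≈ 1.479e+06 m/s = 1479 km/s.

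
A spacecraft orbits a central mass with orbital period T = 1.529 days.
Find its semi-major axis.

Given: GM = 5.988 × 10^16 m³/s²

Convert to SI: T = 1.529 days = 132106 s.
Invert Kepler's third law: a = (GM · T² / (4π²))^(1/3).
Substituting T = 132106 s and GM = 5.988e+16 m³/s²:
a = (5.988e+16 · (132106)² / (4π²))^(1/3) m
a ≈ 2.98e+08 m = 2.98 × 10^8 m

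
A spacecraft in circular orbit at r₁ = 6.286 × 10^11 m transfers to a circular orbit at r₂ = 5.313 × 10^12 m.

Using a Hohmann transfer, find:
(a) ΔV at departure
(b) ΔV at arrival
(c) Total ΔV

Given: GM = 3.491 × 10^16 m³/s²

Transfer semi-major axis: a_t = (r₁ + r₂)/2 = (6.286e+11 + 5.313e+12)/2 = 2.9708e+12 m.
Circular speeds: v₁ = √(GM/r₁) = 235.661 m/s, v₂ = √(GM/r₂) = 81.0597 m/s.
Transfer speeds (vis-viva v² = GM(2/r − 1/a_t)): v₁ᵗ = 315.153 m/s, v₂ᵗ = 37.2868 m/s.
(a) ΔV₁ = |v₁ᵗ − v₁| ≈ 79.49 m/s = 79.49 m/s.
(b) ΔV₂ = |v₂ − v₂ᵗ| ≈ 43.77 m/s = 43.77 m/s.
(c) ΔV_total = ΔV₁ + ΔV₂ ≈ 123.3 m/s = 123.3 m/s.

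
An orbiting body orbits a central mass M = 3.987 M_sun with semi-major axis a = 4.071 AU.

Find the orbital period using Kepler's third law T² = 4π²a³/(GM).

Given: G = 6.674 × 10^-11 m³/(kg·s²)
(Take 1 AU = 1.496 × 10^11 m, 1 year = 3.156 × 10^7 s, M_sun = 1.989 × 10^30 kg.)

Convert to SI: a = 4.071 AU = 6.09022e+11 m; M = 3.987 M_sun = 7.93014e+30 kg.
GM = G · M = 6.674e-11 · 7.93014e+30 = 5.29258e+20 m³/s².
Kepler's third law: T = 2π √(a³ / GM).
Substituting a = 6.09022e+11 m and GM = 5.29258e+20 m³/s²:
T = 2π √((6.09022e+11)³ / 5.29258e+20) s
T ≈ 1.298e+08 s = 4.113 years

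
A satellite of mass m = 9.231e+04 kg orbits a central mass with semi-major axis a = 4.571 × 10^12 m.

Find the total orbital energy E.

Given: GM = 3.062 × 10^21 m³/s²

E = −GMm / (2a).
E = −3.062e+21 · 9.231e+04 / (2 · 4.571e+12) J ≈ -3.092e+13 J = -30.92 TJ.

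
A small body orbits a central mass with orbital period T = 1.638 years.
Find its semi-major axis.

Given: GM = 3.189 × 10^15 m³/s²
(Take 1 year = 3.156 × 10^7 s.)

Convert to SI: T = 1.638 years = 5.16953e+07 s.
Invert Kepler's third law: a = (GM · T² / (4π²))^(1/3).
Substituting T = 5.16953e+07 s and GM = 3.189e+15 m³/s²:
a = (3.189e+15 · (5.16953e+07)² / (4π²))^(1/3) m
a ≈ 5.999e+09 m = 5.999 Gm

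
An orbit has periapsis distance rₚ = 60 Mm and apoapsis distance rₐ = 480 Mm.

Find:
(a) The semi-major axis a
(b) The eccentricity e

Convert to SI: rₚ = 60 Mm = 6e+07 m; rₐ = 480 Mm = 4.8e+08 m.
(a) a = (rₚ + rₐ) / 2 = (6e+07 + 4.8e+08) / 2 ≈ 2.7e+08 m = 270 Mm.
(b) e = (rₐ − rₚ) / (rₐ + rₚ) = (4.8e+08 − 6e+07) / (4.8e+08 + 6e+07) ≈ 0.7778.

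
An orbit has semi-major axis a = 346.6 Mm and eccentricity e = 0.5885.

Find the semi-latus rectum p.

Convert to SI: a = 346.6 Mm = 3.466e+08 m.
p = a (1 − e²).
p = 3.466e+08 · (1 − (0.5885)²) = 3.466e+08 · 0.653668 ≈ 2.266e+08 m = 226.6 Mm.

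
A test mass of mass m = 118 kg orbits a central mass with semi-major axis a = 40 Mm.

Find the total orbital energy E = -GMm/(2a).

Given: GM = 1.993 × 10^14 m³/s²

Convert to SI: a = 40 Mm = 4e+07 m.
E = −GMm / (2a).
E = −1.993e+14 · 118 / (2 · 4e+07) J ≈ -2.94e+08 J = -294 MJ.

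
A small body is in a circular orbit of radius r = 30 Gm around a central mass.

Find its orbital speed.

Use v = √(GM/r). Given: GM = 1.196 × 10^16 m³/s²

Convert to SI: r = 30 Gm = 3e+10 m.
For a circular orbit, gravity supplies the centripetal force, so v = √(GM / r).
v = √(1.196e+16 / 3e+10) m/s ≈ 631.4 m/s = 631.4 m/s.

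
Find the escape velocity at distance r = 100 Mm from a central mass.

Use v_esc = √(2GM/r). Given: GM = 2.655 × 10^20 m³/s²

Convert to SI: r = 100 Mm = 1e+08 m.
Escape velocity comes from setting total energy to zero: ½v² − GM/r = 0 ⇒ v_esc = √(2GM / r).
v_esc = √(2 · 2.655e+20 / 1e+08) m/s ≈ 2.304e+06 m/s = 2304 km/s.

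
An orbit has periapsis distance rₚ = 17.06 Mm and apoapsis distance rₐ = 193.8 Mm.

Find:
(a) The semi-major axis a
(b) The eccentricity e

Convert to SI: rₚ = 17.06 Mm = 1.706e+07 m; rₐ = 193.8 Mm = 1.938e+08 m.
(a) a = (rₚ + rₐ) / 2 = (1.706e+07 + 1.938e+08) / 2 ≈ 1.054e+08 m = 105.4 Mm.
(b) e = (rₐ − rₚ) / (rₐ + rₚ) = (1.938e+08 − 1.706e+07) / (1.938e+08 + 1.706e+07) ≈ 0.8382.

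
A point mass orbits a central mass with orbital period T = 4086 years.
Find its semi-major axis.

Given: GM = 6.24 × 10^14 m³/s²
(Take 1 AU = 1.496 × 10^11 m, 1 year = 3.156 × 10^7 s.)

Convert to SI: T = 4086 years = 1.28954e+11 s.
Invert Kepler's third law: a = (GM · T² / (4π²))^(1/3).
Substituting T = 1.28954e+11 s and GM = 6.24e+14 m³/s²:
a = (6.24e+14 · (1.28954e+11)² / (4π²))^(1/3) m
a ≈ 6.406e+11 m = 4.282 AU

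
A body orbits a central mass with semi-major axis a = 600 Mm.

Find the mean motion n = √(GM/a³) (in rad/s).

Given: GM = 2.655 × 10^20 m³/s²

Convert to SI: a = 600 Mm = 6e+08 m.
n = √(GM / a³).
n = √(2.655e+20 / (6e+08)³) rad/s ≈ 0.001109 rad/s.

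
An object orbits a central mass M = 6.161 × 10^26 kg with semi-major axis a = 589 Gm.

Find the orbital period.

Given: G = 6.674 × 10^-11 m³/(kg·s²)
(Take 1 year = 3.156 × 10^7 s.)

Convert to SI: a = 589 Gm = 5.89e+11 m.
GM = G · M = 6.674e-11 · 6.161e+26 = 4.11185e+16 m³/s².
Kepler's third law: T = 2π √(a³ / GM).
Substituting a = 5.89e+11 m and GM = 4.11185e+16 m³/s²:
T = 2π √((5.89e+11)³ / 4.11185e+16) s
T ≈ 1.401e+10 s = 443.8 years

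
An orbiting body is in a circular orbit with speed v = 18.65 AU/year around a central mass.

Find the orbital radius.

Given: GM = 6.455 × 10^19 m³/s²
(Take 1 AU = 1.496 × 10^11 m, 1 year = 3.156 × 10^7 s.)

Convert to SI: v = 18.65 AU/year = 88404.3 m/s.
For a circular orbit, v² = GM / r, so r = GM / v².
r = 6.455e+19 / (88404.3)² m ≈ 8.259e+09 m = 0.05521 AU.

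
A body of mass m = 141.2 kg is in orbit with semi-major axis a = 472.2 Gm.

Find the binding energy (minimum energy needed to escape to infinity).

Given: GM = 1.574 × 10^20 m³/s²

Convert to SI: a = 472.2 Gm = 4.722e+11 m.
Total orbital energy is E = −GMm/(2a); binding energy is E_bind = −E = GMm/(2a).
E_bind = 1.574e+20 · 141.2 / (2 · 4.722e+11) J ≈ 2.353e+10 J = 23.53 GJ.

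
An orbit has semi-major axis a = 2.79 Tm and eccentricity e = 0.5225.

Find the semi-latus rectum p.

Convert to SI: a = 2.79 Tm = 2.79e+12 m.
p = a (1 − e²).
p = 2.79e+12 · (1 − (0.5225)²) = 2.79e+12 · 0.726994 ≈ 2.028e+12 m = 2.028 Tm.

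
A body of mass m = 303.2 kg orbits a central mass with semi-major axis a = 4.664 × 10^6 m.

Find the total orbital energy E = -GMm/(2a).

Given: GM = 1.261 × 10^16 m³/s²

E = −GMm / (2a).
E = −1.261e+16 · 303.2 / (2 · 4.664e+06) J ≈ -4.099e+11 J = -409.9 GJ.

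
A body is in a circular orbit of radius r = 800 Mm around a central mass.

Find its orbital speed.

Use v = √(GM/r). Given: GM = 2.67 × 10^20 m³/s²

Convert to SI: r = 800 Mm = 8e+08 m.
For a circular orbit, gravity supplies the centripetal force, so v = √(GM / r).
v = √(2.67e+20 / 8e+08) m/s ≈ 5.777e+05 m/s = 577.7 km/s.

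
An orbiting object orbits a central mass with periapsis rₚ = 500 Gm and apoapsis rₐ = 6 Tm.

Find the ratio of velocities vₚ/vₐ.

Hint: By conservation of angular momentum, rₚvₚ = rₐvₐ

Convert to SI: rₚ = 500 Gm = 5e+11 m; rₐ = 6 Tm = 6e+12 m.
Conservation of angular momentum gives rₚvₚ = rₐvₐ, so vₚ/vₐ = rₐ/rₚ.
vₚ/vₐ = 6e+12 / 5e+11 ≈ 12.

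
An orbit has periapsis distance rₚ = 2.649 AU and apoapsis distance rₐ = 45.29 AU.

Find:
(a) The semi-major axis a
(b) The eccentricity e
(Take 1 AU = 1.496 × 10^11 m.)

Convert to SI: rₚ = 2.649 AU = 3.9629e+11 m; rₐ = 45.29 AU = 6.77538e+12 m.
(a) a = (rₚ + rₐ) / 2 = (3.9629e+11 + 6.77538e+12) / 2 ≈ 3.586e+12 m = 23.97 AU.
(b) e = (rₐ − rₚ) / (rₐ + rₚ) = (6.77538e+12 − 3.9629e+11) / (6.77538e+12 + 3.9629e+11) ≈ 0.8895.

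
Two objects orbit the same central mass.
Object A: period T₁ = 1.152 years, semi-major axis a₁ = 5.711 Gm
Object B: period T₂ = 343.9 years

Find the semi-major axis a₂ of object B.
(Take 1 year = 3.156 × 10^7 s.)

Convert to SI: T₁ = 1.152 years = 3.63571e+07 s; a₁ = 5.711 Gm = 5.711e+09 m; T₂ = 343.9 years = 1.08535e+10 s.
Kepler's third law: (T₁/T₂)² = (a₁/a₂)³ ⇒ a₂ = a₁ · (T₂/T₁)^(2/3).
T₂/T₁ = 1.08535e+10 / 3.63571e+07 = 298.524.
a₂ = 5.711e+09 · (298.524)^(2/3) m ≈ 2.551e+11 m = 255.1 Gm.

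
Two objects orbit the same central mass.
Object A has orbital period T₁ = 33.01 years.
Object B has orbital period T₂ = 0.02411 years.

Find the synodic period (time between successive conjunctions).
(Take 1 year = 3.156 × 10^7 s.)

Convert to SI: T₁ = 33.01 years = 1.0418e+09 s; T₂ = 0.02411 years = 760912 s.
T_syn = |T₁ · T₂ / (T₁ − T₂)|.
T_syn = |1.0418e+09 · 760912 / (1.0418e+09 − 760912)| s ≈ 7.615e+05 s = 0.02413 years.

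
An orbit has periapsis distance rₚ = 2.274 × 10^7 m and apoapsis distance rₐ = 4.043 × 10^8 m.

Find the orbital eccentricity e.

e = (rₐ − rₚ) / (rₐ + rₚ).
e = (4.043e+08 − 2.274e+07) / (4.043e+08 + 2.274e+07) = 3.8156e+08 / 4.2704e+08 ≈ 0.8935.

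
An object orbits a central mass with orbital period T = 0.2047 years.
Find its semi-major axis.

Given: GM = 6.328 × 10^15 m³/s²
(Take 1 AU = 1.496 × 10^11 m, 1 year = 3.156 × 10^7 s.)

Convert to SI: T = 0.2047 years = 6.46033e+06 s.
Invert Kepler's third law: a = (GM · T² / (4π²))^(1/3).
Substituting T = 6.46033e+06 s and GM = 6.328e+15 m³/s²:
a = (6.328e+15 · (6.46033e+06)² / (4π²))^(1/3) m
a ≈ 1.884e+09 m = 0.0126 AU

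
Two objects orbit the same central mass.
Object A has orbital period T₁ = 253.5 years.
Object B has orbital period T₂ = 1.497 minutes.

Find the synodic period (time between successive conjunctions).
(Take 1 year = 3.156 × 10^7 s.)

Convert to SI: T₁ = 253.5 years = 8.00046e+09 s; T₂ = 1.497 minutes = 89.82 s.
T_syn = |T₁ · T₂ / (T₁ − T₂)|.
T_syn = |8.00046e+09 · 89.82 / (8.00046e+09 − 89.82)| s ≈ 89.82 s = 1.497 minutes.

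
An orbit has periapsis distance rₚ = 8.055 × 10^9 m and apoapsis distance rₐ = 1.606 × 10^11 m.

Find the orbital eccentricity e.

e = (rₐ − rₚ) / (rₐ + rₚ).
e = (1.606e+11 − 8.055e+09) / (1.606e+11 + 8.055e+09) = 1.52545e+11 / 1.68655e+11 ≈ 0.9045.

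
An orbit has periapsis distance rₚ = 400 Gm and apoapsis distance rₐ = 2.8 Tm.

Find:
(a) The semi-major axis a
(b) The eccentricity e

Convert to SI: rₚ = 400 Gm = 4e+11 m; rₐ = 2.8 Tm = 2.8e+12 m.
(a) a = (rₚ + rₐ) / 2 = (4e+11 + 2.8e+12) / 2 ≈ 1.6e+12 m = 1.6 Tm.
(b) e = (rₐ − rₚ) / (rₐ + rₚ) = (2.8e+12 − 4e+11) / (2.8e+12 + 4e+11) ≈ 0.75.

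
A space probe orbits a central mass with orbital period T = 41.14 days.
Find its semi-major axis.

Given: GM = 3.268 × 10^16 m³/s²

Convert to SI: T = 41.14 days = 3.5545e+06 s.
Invert Kepler's third law: a = (GM · T² / (4π²))^(1/3).
Substituting T = 3.5545e+06 s and GM = 3.268e+16 m³/s²:
a = (3.268e+16 · (3.5545e+06)² / (4π²))^(1/3) m
a ≈ 2.187e+09 m = 2.187 Gm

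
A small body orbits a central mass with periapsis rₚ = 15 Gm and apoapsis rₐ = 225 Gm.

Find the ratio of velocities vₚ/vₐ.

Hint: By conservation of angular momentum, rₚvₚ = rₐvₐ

Convert to SI: rₚ = 15 Gm = 1.5e+10 m; rₐ = 225 Gm = 2.25e+11 m.
Conservation of angular momentum gives rₚvₚ = rₐvₐ, so vₚ/vₐ = rₐ/rₚ.
vₚ/vₐ = 2.25e+11 / 1.5e+10 ≈ 15.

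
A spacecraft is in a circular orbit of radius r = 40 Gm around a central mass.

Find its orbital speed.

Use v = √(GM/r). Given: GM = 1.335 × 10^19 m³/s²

Convert to SI: r = 40 Gm = 4e+10 m.
For a circular orbit, gravity supplies the centripetal force, so v = √(GM / r).
v = √(1.335e+19 / 4e+10) m/s ≈ 1.827e+04 m/s = 18.27 km/s.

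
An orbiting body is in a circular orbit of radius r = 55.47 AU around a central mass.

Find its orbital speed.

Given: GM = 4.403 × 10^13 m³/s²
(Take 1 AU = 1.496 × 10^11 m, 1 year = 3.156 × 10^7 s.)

Convert to SI: r = 55.47 AU = 8.29831e+12 m.
For a circular orbit, gravity supplies the centripetal force, so v = √(GM / r).
v = √(4.403e+13 / 8.29831e+12) m/s ≈ 2.303 m/s = 0.0004859 AU/year.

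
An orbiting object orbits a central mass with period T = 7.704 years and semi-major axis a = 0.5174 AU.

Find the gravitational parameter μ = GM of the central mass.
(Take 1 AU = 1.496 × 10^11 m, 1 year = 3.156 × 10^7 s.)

Convert to SI: T = 7.704 years = 2.43138e+08 s; a = 0.5174 AU = 7.7403e+10 m.
GM = 4π² · a³ / T².
GM = 4π² · (7.7403e+10)³ / (2.43138e+08)² m³/s² ≈ 3.097e+17 m³/s² = 3.097 × 10^17 m³/s².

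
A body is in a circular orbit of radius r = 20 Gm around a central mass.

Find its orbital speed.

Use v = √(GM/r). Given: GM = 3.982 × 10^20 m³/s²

Convert to SI: r = 20 Gm = 2e+10 m.
For a circular orbit, gravity supplies the centripetal force, so v = √(GM / r).
v = √(3.982e+20 / 2e+10) m/s ≈ 1.411e+05 m/s = 141.1 km/s.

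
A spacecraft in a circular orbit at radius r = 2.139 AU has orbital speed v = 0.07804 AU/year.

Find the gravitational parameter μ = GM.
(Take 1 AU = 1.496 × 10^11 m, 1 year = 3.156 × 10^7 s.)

Convert to SI: r = 2.139 AU = 3.19994e+11 m; v = 0.07804 AU/year = 369.923 m/s.
For a circular orbit v² = GM/r, so GM = v² · r.
GM = (369.923)² · 3.19994e+11 m³/s² ≈ 4.379e+16 m³/s² = 4.379 × 10^16 m³/s².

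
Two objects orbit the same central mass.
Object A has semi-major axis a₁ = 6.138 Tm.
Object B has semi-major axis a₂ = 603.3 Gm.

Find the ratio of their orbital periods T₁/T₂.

Convert to SI: a₁ = 6.138 Tm = 6.138e+12 m; a₂ = 603.3 Gm = 6.033e+11 m.
From Kepler's third law, (T₁/T₂)² = (a₁/a₂)³, so T₁/T₂ = (a₁/a₂)^(3/2).
a₁/a₂ = 6.138e+12 / 6.033e+11 = 10.174.
T₁/T₂ = (10.174)^(3/2) ≈ 32.45.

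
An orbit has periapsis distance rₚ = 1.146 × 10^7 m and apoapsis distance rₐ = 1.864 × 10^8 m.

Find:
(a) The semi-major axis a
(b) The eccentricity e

(a) a = (rₚ + rₐ) / 2 = (1.146e+07 + 1.864e+08) / 2 ≈ 9.893e+07 m = 9.893 × 10^7 m.
(b) e = (rₐ − rₚ) / (rₐ + rₚ) = (1.864e+08 − 1.146e+07) / (1.864e+08 + 1.146e+07) ≈ 0.8842.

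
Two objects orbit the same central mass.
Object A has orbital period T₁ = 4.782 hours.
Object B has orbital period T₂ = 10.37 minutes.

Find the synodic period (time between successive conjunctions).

Convert to SI: T₁ = 4.782 hours = 17215.2 s; T₂ = 10.37 minutes = 622.2 s.
T_syn = |T₁ · T₂ / (T₁ − T₂)|.
T_syn = |17215.2 · 622.2 / (17215.2 − 622.2)| s ≈ 645.5 s = 10.76 minutes.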